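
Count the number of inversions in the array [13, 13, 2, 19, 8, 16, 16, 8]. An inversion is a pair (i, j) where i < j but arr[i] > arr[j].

Finding inversions in [13, 13, 2, 19, 8, 16, 16, 8]:

(0, 2): arr[0]=13 > arr[2]=2
(0, 4): arr[0]=13 > arr[4]=8
(0, 7): arr[0]=13 > arr[7]=8
(1, 2): arr[1]=13 > arr[2]=2
(1, 4): arr[1]=13 > arr[4]=8
(1, 7): arr[1]=13 > arr[7]=8
(3, 4): arr[3]=19 > arr[4]=8
(3, 5): arr[3]=19 > arr[5]=16
(3, 6): arr[3]=19 > arr[6]=16
(3, 7): arr[3]=19 > arr[7]=8
(5, 7): arr[5]=16 > arr[7]=8
(6, 7): arr[6]=16 > arr[7]=8

Total inversions: 12

The array has 12 inversion(s): (0,2), (0,4), (0,7), (1,2), (1,4), (1,7), (3,4), (3,5), (3,6), (3,7), (5,7), (6,7). Each pair (i,j) satisfies i < j and arr[i] > arr[j].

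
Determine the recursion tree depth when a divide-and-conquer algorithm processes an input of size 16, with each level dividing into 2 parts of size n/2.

For divide and conquer with division factor 2:

Problem sizes at each level:
Level 0: 16
Level 1: 8
Level 2: 4
Level 3: 2
Level 4: 1

The root is level 0 and the size-1 base case is level 4 (the tree spans levels 0 through 4, i.e. 5 levels counting the root), so the depth is the number of divisions: log_2(16) = 4

The recursion tree depth is log_2(16) = 4. At each level, the problem size is divided by 2, so it takes 4 divisions to reduce to a base case of size 1. The algorithm makes 2 recursive calls at each level.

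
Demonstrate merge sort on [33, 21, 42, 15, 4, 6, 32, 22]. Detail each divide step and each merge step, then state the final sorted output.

Merge sort trace:

Split: [33, 21, 42, 15, 4, 6, 32, 22] -> [33, 21, 42, 15] and [4, 6, 32, 22]
  Split: [33, 21, 42, 15] -> [33, 21] and [42, 15]
    Split: [33, 21] -> [33] and [21]
    Merge: [33] + [21] -> [21, 33]
    Split: [42, 15] -> [42] and [15]
    Merge: [42] + [15] -> [15, 42]
  Merge: [21, 33] + [15, 42] -> [15, 21, 33, 42]
  Split: [4, 6, 32, 22] -> [4, 6] and [32, 22]
    Split: [4, 6] -> [4] and [6]
    Merge: [4] + [6] -> [4, 6]
    Split: [32, 22] -> [32] and [22]
    Merge: [32] + [22] -> [22, 32]
  Merge: [4, 6] + [22, 32] -> [4, 6, 22, 32]
Merge: [15, 21, 33, 42] + [4, 6, 22, 32] -> [4, 6, 15, 21, 22, 32, 33, 42]

Final sorted array: [4, 6, 15, 21, 22, 32, 33, 42]

The merge sort proceeds by recursively splitting the array and merging sorted halves.
After all merges, the sorted array is [4, 6, 15, 21, 22, 32, 33, 42].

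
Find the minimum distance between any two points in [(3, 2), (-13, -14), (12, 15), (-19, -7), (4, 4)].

Computing all pairwise distances among 5 points:

d((3, 2), (-13, -14)) = 22.6274
d((3, 2), (12, 15)) = 15.8114
d((3, 2), (-19, -7)) = 23.7697
d((3, 2), (4, 4)) = 2.2361 <-- minimum
d((-13, -14), (12, 15)) = 38.2884
d((-13, -14), (-19, -7)) = 9.2195
d((-13, -14), (4, 4)) = 24.7588
d((12, 15), (-19, -7)) = 38.0132
d((12, 15), (4, 4)) = 13.6015
d((-19, -7), (4, 4)) = 25.4951

Closest pair: (3, 2) and (4, 4) with distance 2.2361

The closest pair is (3, 2) and (4, 4) with Euclidean distance 2.2361. For 5 points, brute-force pairwise comparison is shown above. For large n, the divide-and-conquer algorithm (sort by x, recurse on halves, check the dividing strip) achieves O(n log n).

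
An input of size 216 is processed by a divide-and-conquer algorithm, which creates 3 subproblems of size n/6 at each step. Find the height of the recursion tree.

For divide and conquer with division factor 6:

Problem sizes at each level:
Level 0: 216
Level 1: 36
Level 2: 6
Level 3: 1

The root is level 0 and the size-1 base case is level 3 (the tree spans levels 0 through 3, i.e. 4 levels counting the root), so the depth is the number of divisions: log_6(216) = 3

The recursion tree depth is log_6(216) = 3. At each level, the problem size is divided by 6, so it takes 3 divisions to reduce to a base case of size 1. The algorithm makes 3 recursive calls at each level.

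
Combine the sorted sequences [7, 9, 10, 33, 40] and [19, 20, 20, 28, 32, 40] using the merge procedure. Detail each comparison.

Merging process:

Compare 7 vs 19: take 7 from left. Merged: [7]
Compare 9 vs 19: take 9 from left. Merged: [7, 9]
Compare 10 vs 19: take 10 from left. Merged: [7, 9, 10]
Compare 33 vs 19: take 19 from right. Merged: [7, 9, 10, 19]
Compare 33 vs 20: take 20 from right. Merged: [7, 9, 10, 19, 20]
Compare 33 vs 20: take 20 from right. Merged: [7, 9, 10, 19, 20, 20]
Compare 33 vs 28: take 28 from right. Merged: [7, 9, 10, 19, 20, 20, 28]
Compare 33 vs 32: take 32 from right. Merged: [7, 9, 10, 19, 20, 20, 28, 32]
Compare 33 vs 40: take 33 from left. Merged: [7, 9, 10, 19, 20, 20, 28, 32, 33]
Compare 40 vs 40: take 40 from left. Merged: [7, 9, 10, 19, 20, 20, 28, 32, 33, 40]
Append remaining from right: [40]. Merged: [7, 9, 10, 19, 20, 20, 28, 32, 33, 40, 40]

Final merged array: [7, 9, 10, 19, 20, 20, 28, 32, 33, 40, 40]
Total comparisons: 10

The merged array is [7, 9, 10, 19, 20, 20, 28, 32, 33, 40, 40], requiring 10 comparisons. The merge step runs in O(n) time where n is the total number of elements.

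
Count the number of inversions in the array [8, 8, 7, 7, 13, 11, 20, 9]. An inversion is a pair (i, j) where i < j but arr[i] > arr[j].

Finding inversions in [8, 8, 7, 7, 13, 11, 20, 9]:

(0, 2): arr[0]=8 > arr[2]=7
(0, 3): arr[0]=8 > arr[3]=7
(1, 2): arr[1]=8 > arr[2]=7
(1, 3): arr[1]=8 > arr[3]=7
(4, 5): arr[4]=13 > arr[5]=11
(4, 7): arr[4]=13 > arr[7]=9
(5, 7): arr[5]=11 > arr[7]=9
(6, 7): arr[6]=20 > arr[7]=9

Total inversions: 8

The array has 8 inversion(s): (0,2), (0,3), (1,2), (1,3), (4,5), (4,7), (5,7), (6,7). Each pair (i,j) satisfies i < j and arr[i] > arr[j].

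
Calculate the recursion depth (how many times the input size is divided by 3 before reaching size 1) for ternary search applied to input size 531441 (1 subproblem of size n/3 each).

For divide and conquer with division factor 3:

Problem sizes at each level:
Level 0: 531441
Level 1: 177147
Level 2: 59049
Level 3: 19683
Level 4: 6561
Level 5: 2187
Level 6: 729
Level 7: 243
Level 8: 81
Level 9: 27
Level 10: 9
Level 11: 3
Level 12: 1

The root is level 0 and the size-1 base case is level 12 (the tree spans levels 0 through 12, i.e. 13 levels counting the root), so the depth is the number of divisions: log_3(531441) = 12

The recursion tree depth is log_3(531441) = 12. At each level, the problem size is divided by 3, so it takes 12 divisions to reduce to a base case of size 1. The algorithm makes 1 recursive call at each level.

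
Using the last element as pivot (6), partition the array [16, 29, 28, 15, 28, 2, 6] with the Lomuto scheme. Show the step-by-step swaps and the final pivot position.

Lomuto partition with pivot = 6:

Initial array: [16, 29, 28, 15, 28, 2, 6]

arr[0]=16 > 6: no swap
arr[1]=29 > 6: no swap
arr[2]=28 > 6: no swap
arr[3]=15 > 6: no swap
arr[4]=28 > 6: no swap
arr[5]=2 <= 6: swap with position 0, array becomes [2, 29, 28, 15, 28, 16, 6]

Place pivot at position 1: [2, 6, 28, 15, 28, 16, 29]
Pivot position: 1

After partitioning with pivot 6, the array becomes [2, 6, 28, 15, 28, 16, 29]. The pivot is placed at index 1. All elements to the left of the pivot are <= 6, and all elements to the right are > 6.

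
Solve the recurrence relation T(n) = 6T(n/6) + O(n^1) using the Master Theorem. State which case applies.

Master Theorem for T(n) = 6T(n/6) + O(n^1):

a = 6, b = 6, c = 1
log_b(a) = log_6(6) = 1.0000

Case 2: c = 1 = log_6(6) = 1.0000
T(n) = O(n^1 log n) = O(n log n)

For T(n) = 6T(n/6) + O(n^1): log_6(6) = 1.0000. This is Case 2 of the Master Theorem (c = log_b(a), equal work at all levels), giving O(n log n).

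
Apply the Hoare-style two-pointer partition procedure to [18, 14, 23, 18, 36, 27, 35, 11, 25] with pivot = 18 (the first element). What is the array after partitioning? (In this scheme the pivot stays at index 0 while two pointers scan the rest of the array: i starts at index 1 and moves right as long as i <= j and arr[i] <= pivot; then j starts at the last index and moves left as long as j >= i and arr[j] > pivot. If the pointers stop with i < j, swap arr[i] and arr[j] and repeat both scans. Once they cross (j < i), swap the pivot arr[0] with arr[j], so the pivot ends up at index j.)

Hoare-style two-pointer partition with pivot = 18:

Initial array: [18, 14, 23, 18, 36, 27, 35, 11, 25]

Pointers start at i = 1, j = 8.
i stops at index 2 (arr[2]=23 > 18), j stops at index 7 (arr[7]=11 <= 18): swap arr[2] and arr[7], array becomes [18, 14, 11, 18, 36, 27, 35, 23, 25]
i ends at 4, j ends at 3: the pointers have crossed (j < i), so scanning stops.

Swap pivot arr[0] with arr[3] to place pivot at position 3: [18, 14, 11, 18, 36, 27, 35, 23, 25]
Pivot position: 3

After partitioning with pivot 18, the array becomes [18, 14, 11, 18, 36, 27, 35, 23, 25]. The pivot is placed at index 3. All elements to the left of the pivot are <= 18, and all elements to the right are > 18.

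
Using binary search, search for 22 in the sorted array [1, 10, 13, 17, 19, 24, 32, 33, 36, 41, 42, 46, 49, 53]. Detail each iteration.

Binary search for 22 in [1, 10, 13, 17, 19, 24, 32, 33, 36, 41, 42, 46, 49, 53]:

lo=0, hi=13, mid=6, arr[mid]=32 -> 32 > 22, search left half
lo=0, hi=5, mid=2, arr[mid]=13 -> 13 < 22, search right half
lo=3, hi=5, mid=4, arr[mid]=19 -> 19 < 22, search right half
lo=5, hi=5, mid=5, arr[mid]=24 -> 24 > 22, search left half
lo=5 > hi=4, target 22 not found

Binary search determines that 22 is not in the array after 4 comparisons. The search space was exhausted without finding the target.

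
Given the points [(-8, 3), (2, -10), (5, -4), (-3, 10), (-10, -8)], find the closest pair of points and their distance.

Computing all pairwise distances among 5 points:

d((-8, 3), (2, -10)) = 16.4012
d((-8, 3), (5, -4)) = 14.7648
d((-8, 3), (-3, 10)) = 8.6023
d((-8, 3), (-10, -8)) = 11.1803
d((2, -10), (5, -4)) = 6.7082 <-- minimum
d((2, -10), (-3, 10)) = 20.6155
d((2, -10), (-10, -8)) = 12.1655
d((5, -4), (-3, 10)) = 16.1245
d((5, -4), (-10, -8)) = 15.5242
d((-3, 10), (-10, -8)) = 19.3132

Closest pair: (2, -10) and (5, -4) with distance 6.7082

The closest pair is (2, -10) and (5, -4) with Euclidean distance 6.7082. For 5 points, brute-force pairwise comparison is shown above. For large n, the divide-and-conquer algorithm (sort by x, recurse on halves, check the dividing strip) achieves O(n log n).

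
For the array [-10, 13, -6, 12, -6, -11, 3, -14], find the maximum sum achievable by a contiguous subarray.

Using Kadane's algorithm on [-10, 13, -6, 12, -6, -11, 3, -14]:

Scanning through the array:
Position 1 (value 13): max_ending_here = 13, max_so_far = 13
Position 2 (value -6): max_ending_here = 7, max_so_far = 13
Position 3 (value 12): max_ending_here = 19, max_so_far = 19
Position 4 (value -6): max_ending_here = 13, max_so_far = 19
Position 5 (value -11): max_ending_here = 2, max_so_far = 19
Position 6 (value 3): max_ending_here = 5, max_so_far = 19
Position 7 (value -14): max_ending_here = -9, max_so_far = 19

Maximum subarray: [13, -6, 12]
Maximum sum: 19

The maximum subarray is [13, -6, 12] with sum 19. This subarray runs from index 1 to index 3.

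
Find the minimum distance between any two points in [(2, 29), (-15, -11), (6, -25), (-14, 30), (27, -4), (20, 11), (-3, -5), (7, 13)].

Computing all pairwise distances among 8 points:

d((2, 29), (-15, -11)) = 43.4626
d((2, 29), (6, -25)) = 54.1479
d((2, 29), (-14, 30)) = 16.0312
d((2, 29), (27, -4)) = 41.4005
d((2, 29), (20, 11)) = 25.4558
d((2, 29), (-3, -5)) = 34.3657
d((2, 29), (7, 13)) = 16.7631
d((-15, -11), (6, -25)) = 25.2389
d((-15, -11), (-14, 30)) = 41.0122
d((-15, -11), (27, -4)) = 42.5793
d((-15, -11), (20, 11)) = 41.3401
d((-15, -11), (-3, -5)) = 13.4164
d((-15, -11), (7, 13)) = 32.5576
d((6, -25), (-14, 30)) = 58.5235
d((6, -25), (27, -4)) = 29.6985
d((6, -25), (20, 11)) = 38.6264
d((6, -25), (-3, -5)) = 21.9317
d((6, -25), (7, 13)) = 38.0132
d((-14, 30), (27, -4)) = 53.2635
d((-14, 30), (20, 11)) = 38.9487
d((-14, 30), (-3, -5)) = 36.6879
d((-14, 30), (7, 13)) = 27.0185
d((27, -4), (20, 11)) = 16.5529
d((27, -4), (-3, -5)) = 30.0167
d((27, -4), (7, 13)) = 26.2488
d((20, 11), (-3, -5)) = 28.0179
d((20, 11), (7, 13)) = 13.1529 <-- minimum
d((-3, -5), (7, 13)) = 20.5913

Closest pair: (20, 11) and (7, 13) with distance 13.1529

The closest pair is (20, 11) and (7, 13) with Euclidean distance 13.1529. For 8 points, brute-force pairwise comparison is shown above. For large n, the divide-and-conquer algorithm (sort by x, recurse on halves, check the dividing strip) achieves O(n log n).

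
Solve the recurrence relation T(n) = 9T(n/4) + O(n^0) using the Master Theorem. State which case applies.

Master Theorem for T(n) = 9T(n/4) + O(n^0):

a = 9, b = 4, c = 0
log_b(a) = log_4(9) = 1.5850

Case 1: c = 0 < log_4(9) = 1.5850
T(n) = O(n^(log_4 9))

For T(n) = 9T(n/4) + O(n^0): log_4(9) = 1.5850. This is Case 1 of the Master Theorem (c < log_b(a), work dominated by leaves), giving O(n^(log_4 9)).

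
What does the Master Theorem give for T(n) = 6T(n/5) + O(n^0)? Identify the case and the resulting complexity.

Master Theorem for T(n) = 6T(n/5) + O(n^0):

a = 6, b = 5, c = 0
log_b(a) = log_5(6) = 1.1133

Case 1: c = 0 < log_5(6) = 1.1133
T(n) = O(n^(log_5 6))

For T(n) = 6T(n/5) + O(n^0): log_5(6) = 1.1133. This is Case 1 of the Master Theorem (c < log_b(a), work dominated by leaves), giving O(n^(log_5 6)).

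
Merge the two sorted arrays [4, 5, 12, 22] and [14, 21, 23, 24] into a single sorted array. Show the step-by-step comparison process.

Merging process:

Compare 4 vs 14: take 4 from left. Merged: [4]
Compare 5 vs 14: take 5 from left. Merged: [4, 5]
Compare 12 vs 14: take 12 from left. Merged: [4, 5, 12]
Compare 22 vs 14: take 14 from right. Merged: [4, 5, 12, 14]
Compare 22 vs 21: take 21 from right. Merged: [4, 5, 12, 14, 21]
Compare 22 vs 23: take 22 from left. Merged: [4, 5, 12, 14, 21, 22]
Append remaining from right: [23, 24]. Merged: [4, 5, 12, 14, 21, 22, 23, 24]

Final merged array: [4, 5, 12, 14, 21, 22, 23, 24]
Total comparisons: 6

The merged array is [4, 5, 12, 14, 21, 22, 23, 24], requiring 6 comparisons. The merge step runs in O(n) time where n is the total number of elements.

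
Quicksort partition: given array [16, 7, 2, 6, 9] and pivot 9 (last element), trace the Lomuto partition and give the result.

Lomuto partition with pivot = 9:

Initial array: [16, 7, 2, 6, 9]

arr[0]=16 > 9: no swap
arr[1]=7 <= 9: swap with position 0, array becomes [7, 16, 2, 6, 9]
arr[2]=2 <= 9: swap with position 1, array becomes [7, 2, 16, 6, 9]
arr[3]=6 <= 9: swap with position 2, array becomes [7, 2, 6, 16, 9]

Place pivot at position 3: [7, 2, 6, 9, 16]
Pivot position: 3

After partitioning with pivot 9, the array becomes [7, 2, 6, 9, 16]. The pivot is placed at index 3. All elements to the left of the pivot are <= 9, and all elements to the right are > 9.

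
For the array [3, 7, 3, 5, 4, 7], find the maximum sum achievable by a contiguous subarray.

Using Kadane's algorithm on [3, 7, 3, 5, 4, 7]:

Scanning through the array:
Position 1 (value 7): max_ending_here = 10, max_so_far = 10
Position 2 (value 3): max_ending_here = 13, max_so_far = 13
Position 3 (value 5): max_ending_here = 18, max_so_far = 18
Position 4 (value 4): max_ending_here = 22, max_so_far = 22
Position 5 (value 7): max_ending_here = 29, max_so_far = 29

Maximum subarray: [3, 7, 3, 5, 4, 7]
Maximum sum: 29

The maximum subarray is [3, 7, 3, 5, 4, 7] with sum 29. This subarray runs from index 0 to index 5.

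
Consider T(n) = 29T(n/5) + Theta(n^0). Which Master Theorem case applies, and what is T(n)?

Master Theorem for T(n) = 29T(n/5) + O(n^0):

a = 29, b = 5, c = 0
log_b(a) = log_5(29) = 2.0922

Case 1: c = 0 < log_5(29) = 2.0922
T(n) = O(n^(log_5 29))

For T(n) = 29T(n/5) + O(n^0): log_5(29) = 2.0922. This is Case 1 of the Master Theorem (c < log_b(a), work dominated by leaves), giving O(n^(log_5 29)).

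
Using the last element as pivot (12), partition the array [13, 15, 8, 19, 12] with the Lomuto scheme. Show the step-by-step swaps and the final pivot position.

Lomuto partition with pivot = 12:

Initial array: [13, 15, 8, 19, 12]

arr[0]=13 > 12: no swap
arr[1]=15 > 12: no swap
arr[2]=8 <= 12: swap with position 0, array becomes [8, 15, 13, 19, 12]
arr[3]=19 > 12: no swap

Place pivot at position 1: [8, 12, 13, 19, 15]
Pivot position: 1

After partitioning with pivot 12, the array becomes [8, 12, 13, 19, 15]. The pivot is placed at index 1. All elements to the left of the pivot are <= 12, and all elements to the right are > 12.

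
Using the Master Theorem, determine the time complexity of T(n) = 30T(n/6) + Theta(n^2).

Master Theorem for T(n) = 30T(n/6) + O(n^2):

a = 30, b = 6, c = 2
log_b(a) = log_6(30) = 1.8982

Case 3: c = 2 > log_6(30) = 1.8982
T(n) = O(n^2) = O(n^2)

For T(n) = 30T(n/6) + O(n^2): log_6(30) = 1.8982. This is Case 3 of the Master Theorem (c > log_b(a), work dominated by root), giving O(n^2).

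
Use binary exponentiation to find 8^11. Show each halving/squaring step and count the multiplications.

Computing 8^11 by squaring (build up from 8^1; each line after the first costs one multiplication):

8^1 = 8
8^2 = (8^1)^2 = 8^2 = 64
8^4 = (8^2)^2 = 64^2 = 4096
8^5 = 8 * 8^4 = 8 * 4096 = 32768
8^10 = (8^5)^2 = 32768^2 = 1073741824
8^11 = 8 * 8^10 = 8 * 1073741824 = 8589934592

Result: 8589934592
Multiplications needed: 5 (5 lines after 8^1)

8^11 = 8589934592. Using exponentiation by squaring, this requires 5 multiplications. The key idea: if the exponent is even, square the half-power; if odd, multiply by the base once.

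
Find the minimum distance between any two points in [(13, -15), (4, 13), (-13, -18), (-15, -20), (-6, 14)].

Computing all pairwise distances among 5 points:

d((13, -15), (4, 13)) = 29.4109
d((13, -15), (-13, -18)) = 26.1725
d((13, -15), (-15, -20)) = 28.4429
d((13, -15), (-6, 14)) = 34.6699
d((4, 13), (-13, -18)) = 35.3553
d((4, 13), (-15, -20)) = 38.0789
d((4, 13), (-6, 14)) = 10.0499
d((-13, -18), (-15, -20)) = 2.8284 <-- minimum
d((-13, -18), (-6, 14)) = 32.7567
d((-15, -20), (-6, 14)) = 35.171

Closest pair: (-13, -18) and (-15, -20) with distance 2.8284

The closest pair is (-13, -18) and (-15, -20) with Euclidean distance 2.8284. For 5 points, brute-force pairwise comparison is shown above. For large n, the divide-and-conquer algorithm (sort by x, recurse on halves, check the dividing strip) achieves O(n log n).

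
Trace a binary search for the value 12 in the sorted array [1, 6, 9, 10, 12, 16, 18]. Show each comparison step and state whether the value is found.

Binary search for 12 in [1, 6, 9, 10, 12, 16, 18]:

lo=0, hi=6, mid=3, arr[mid]=10 -> 10 < 12, search right half
lo=4, hi=6, mid=5, arr[mid]=16 -> 16 > 12, search left half
lo=4, hi=4, mid=4, arr[mid]=12 -> Found target at index 4!

Binary search finds 12 at index 4 after 3 comparisons. The search repeatedly halves the search space by comparing with the middle element.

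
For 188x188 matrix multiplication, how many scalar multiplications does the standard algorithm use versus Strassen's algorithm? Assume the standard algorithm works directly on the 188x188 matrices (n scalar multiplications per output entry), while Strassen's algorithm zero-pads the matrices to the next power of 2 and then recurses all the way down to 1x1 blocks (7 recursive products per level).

Matrix multiplication for 188x188 matrices:

Strassen's algorithm requires power-of-2 dimensions. Pad 188x188 to 256x256 (next power of 2).

Standard algorithm: 188^3 = 6644672 multiplications
Strassen's algorithm: 7^(log2(256)) = 7^8 = 5764801 multiplications
Savings: 6644672 - 5764801 = 879871 multiplications

Standard: 6644672 multiplications (188^3). Strassen: 5764801 multiplications (7^8, after padding to 256x256). Strassen reduces 8 recursive multiplications to 7 at each level.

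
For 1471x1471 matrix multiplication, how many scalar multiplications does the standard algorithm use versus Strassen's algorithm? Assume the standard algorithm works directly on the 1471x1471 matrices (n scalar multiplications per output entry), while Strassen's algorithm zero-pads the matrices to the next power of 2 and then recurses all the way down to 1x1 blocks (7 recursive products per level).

Matrix multiplication for 1471x1471 matrices:

Strassen's algorithm requires power-of-2 dimensions. Pad 1471x1471 to 2048x2048 (next power of 2).

Standard algorithm: 1471^3 = 3183010111 multiplications
Strassen's algorithm: 7^(log2(2048)) = 7^11 = 1977326743 multiplications
Savings: 3183010111 - 1977326743 = 1205683368 multiplications

Standard: 3183010111 multiplications (1471^3). Strassen: 1977326743 multiplications (7^11, after padding to 2048x2048). Strassen reduces 8 recursive multiplications to 7 at each level.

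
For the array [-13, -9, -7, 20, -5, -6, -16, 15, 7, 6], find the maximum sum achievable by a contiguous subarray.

Using Kadane's algorithm on [-13, -9, -7, 20, -5, -6, -16, 15, 7, 6]:

Scanning through the array:
Position 1 (value -9): max_ending_here = -9, max_so_far = -9
Position 2 (value -7): max_ending_here = -7, max_so_far = -7
Position 3 (value 20): max_ending_here = 20, max_so_far = 20
Position 4 (value -5): max_ending_here = 15, max_so_far = 20
Position 5 (value -6): max_ending_here = 9, max_so_far = 20
Position 6 (value -16): max_ending_here = -7, max_so_far = 20
Position 7 (value 15): max_ending_here = 15, max_so_far = 20
Position 8 (value 7): max_ending_here = 22, max_so_far = 22
Position 9 (value 6): max_ending_here = 28, max_so_far = 28

Maximum subarray: [15, 7, 6]
Maximum sum: 28

The maximum subarray is [15, 7, 6] with sum 28. This subarray runs from index 7 to index 9.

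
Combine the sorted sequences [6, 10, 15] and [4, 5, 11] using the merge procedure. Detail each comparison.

Merging process:

Compare 6 vs 4: take 4 from right. Merged: [4]
Compare 6 vs 5: take 5 from right. Merged: [4, 5]
Compare 6 vs 11: take 6 from left. Merged: [4, 5, 6]
Compare 10 vs 11: take 10 from left. Merged: [4, 5, 6, 10]
Compare 15 vs 11: take 11 from right. Merged: [4, 5, 6, 10, 11]
Append remaining from left: [15]. Merged: [4, 5, 6, 10, 11, 15]

Final merged array: [4, 5, 6, 10, 11, 15]
Total comparisons: 5

The merged array is [4, 5, 6, 10, 11, 15], requiring 5 comparisons. The merge step runs in O(n) time where n is the total number of elements.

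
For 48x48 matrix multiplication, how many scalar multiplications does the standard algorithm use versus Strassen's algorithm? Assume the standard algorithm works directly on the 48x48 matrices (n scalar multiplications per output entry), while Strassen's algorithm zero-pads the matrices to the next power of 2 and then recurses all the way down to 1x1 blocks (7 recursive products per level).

Matrix multiplication for 48x48 matrices:

Strassen's algorithm requires power-of-2 dimensions. Pad 48x48 to 64x64 (next power of 2).

Standard algorithm: 48^3 = 110592 multiplications
Strassen's algorithm: 7^(log2(64)) = 7^6 = 117649 multiplications
Difference: 110592 - 117649 = -7057 (Strassen uses MORE here due to padding overhead — for small or just-over-power-of-2 n, padding can outweigh the per-level savings)

Standard: 110592 multiplications (48^3). Strassen: 117649 multiplications (7^6, after padding to 64x64). Strassen reduces 8 recursive multiplications to 7 at each level.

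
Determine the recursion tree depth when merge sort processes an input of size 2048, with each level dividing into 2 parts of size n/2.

For divide and conquer with division factor 2:

Problem sizes at each level:
Level 0: 2048
Level 1: 1024
Level 2: 512
Level 3: 256
Level 4: 128
Level 5: 64
Level 6: 32
Level 7: 16
Level 8: 8
Level 9: 4
Level 10: 2
Level 11: 1

The root is level 0 and the size-1 base case is level 11 (the tree spans levels 0 through 11, i.e. 12 levels counting the root), so the depth is the number of divisions: log_2(2048) = 11

The recursion tree depth is log_2(2048) = 11. At each level, the problem size is divided by 2, so it takes 11 divisions to reduce to a base case of size 1. The algorithm makes 2 recursive calls at each level.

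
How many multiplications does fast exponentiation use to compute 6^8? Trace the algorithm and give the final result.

Computing 6^8 by squaring (build up from 6^1; each line after the first costs one multiplication):

6^1 = 6
6^2 = (6^1)^2 = 6^2 = 36
6^4 = (6^2)^2 = 36^2 = 1296
6^8 = (6^4)^2 = 1296^2 = 1679616

Result: 1679616
Multiplications needed: 3 (3 lines after 6^1)

6^8 = 1679616. Using exponentiation by squaring, this requires 3 multiplications. The key idea: if the exponent is even, square the half-power; if odd, multiply by the base once.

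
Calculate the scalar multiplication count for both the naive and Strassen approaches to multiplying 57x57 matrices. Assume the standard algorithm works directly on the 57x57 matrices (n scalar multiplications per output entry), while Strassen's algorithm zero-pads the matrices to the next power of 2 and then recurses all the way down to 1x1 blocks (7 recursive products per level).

Matrix multiplication for 57x57 matrices:

Strassen's algorithm requires power-of-2 dimensions. Pad 57x57 to 64x64 (next power of 2).

Standard algorithm: 57^3 = 185193 multiplications
Strassen's algorithm: 7^(log2(64)) = 7^6 = 117649 multiplications
Savings: 185193 - 117649 = 67544 multiplications

Standard: 185193 multiplications (57^3). Strassen: 117649 multiplications (7^6, after padding to 64x64). Strassen reduces 8 recursive multiplications to 7 at each level.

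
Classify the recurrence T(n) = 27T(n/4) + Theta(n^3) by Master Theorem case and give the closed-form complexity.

Master Theorem for T(n) = 27T(n/4) + O(n^3):

a = 27, b = 4, c = 3
log_b(a) = log_4(27) = 2.3774

Case 3: c = 3 > log_4(27) = 2.3774
T(n) = O(n^3) = O(n^3)

For T(n) = 27T(n/4) + O(n^3): log_4(27) = 2.3774. This is Case 3 of the Master Theorem (c > log_b(a), work dominated by root), giving O(n^3).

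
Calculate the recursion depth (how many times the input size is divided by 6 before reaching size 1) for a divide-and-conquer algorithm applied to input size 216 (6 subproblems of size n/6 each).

For divide and conquer with division factor 6:

Problem sizes at each level:
Level 0: 216
Level 1: 36
Level 2: 6
Level 3: 1

The root is level 0 and the size-1 base case is level 3 (the tree spans levels 0 through 3, i.e. 4 levels counting the root), so the depth is the number of divisions: log_6(216) = 3

The recursion tree depth is log_6(216) = 3. At each level, the problem size is divided by 6, so it takes 3 divisions to reduce to a base case of size 1. The algorithm makes 6 recursive calls at each level.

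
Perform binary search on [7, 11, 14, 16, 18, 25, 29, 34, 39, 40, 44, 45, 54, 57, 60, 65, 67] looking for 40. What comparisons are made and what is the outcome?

Binary search for 40 in [7, 11, 14, 16, 18, 25, 29, 34, 39, 40, 44, 45, 54, 57, 60, 65, 67]:

lo=0, hi=16, mid=8, arr[mid]=39 -> 39 < 40, search right half
lo=9, hi=16, mid=12, arr[mid]=54 -> 54 > 40, search left half
lo=9, hi=11, mid=10, arr[mid]=44 -> 44 > 40, search left half
lo=9, hi=9, mid=9, arr[mid]=40 -> Found target at index 9!

Binary search finds 40 at index 9 after 4 comparisons. The search repeatedly halves the search space by comparing with the middle element.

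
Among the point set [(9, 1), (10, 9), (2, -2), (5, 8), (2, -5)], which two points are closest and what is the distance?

Computing all pairwise distances among 5 points:

d((9, 1), (10, 9)) = 8.0623
d((9, 1), (2, -2)) = 7.6158
d((9, 1), (5, 8)) = 8.0623
d((9, 1), (2, -5)) = 9.2195
d((10, 9), (2, -2)) = 13.6015
d((10, 9), (5, 8)) = 5.099
d((10, 9), (2, -5)) = 16.1245
d((2, -2), (5, 8)) = 10.4403
d((2, -2), (2, -5)) = 3.0 <-- minimum
d((5, 8), (2, -5)) = 13.3417

Closest pair: (2, -2) and (2, -5) with distance 3.0

The closest pair is (2, -2) and (2, -5) with Euclidean distance 3.0. For 5 points, brute-force pairwise comparison is shown above. For large n, the divide-and-conquer algorithm (sort by x, recurse on halves, check the dividing strip) achieves O(n log n).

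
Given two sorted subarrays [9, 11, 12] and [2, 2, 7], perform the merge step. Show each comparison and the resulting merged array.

Merging process:

Compare 9 vs 2: take 2 from right. Merged: [2]
Compare 9 vs 2: take 2 from right. Merged: [2, 2]
Compare 9 vs 7: take 7 from right. Merged: [2, 2, 7]
Append remaining from left: [9, 11, 12]. Merged: [2, 2, 7, 9, 11, 12]

Final merged array: [2, 2, 7, 9, 11, 12]
Total comparisons: 3

The merged array is [2, 2, 7, 9, 11, 12], requiring 3 comparisons. The merge step runs in O(n) time where n is the total number of elements.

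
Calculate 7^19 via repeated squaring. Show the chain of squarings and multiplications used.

Computing 7^19 by squaring (build up from 7^1; each line after the first costs one multiplication):

7^1 = 7
7^2 = (7^1)^2 = 7^2 = 49
7^4 = (7^2)^2 = 49^2 = 2401
7^8 = (7^4)^2 = 2401^2 = 5764801
7^9 = 7 * 7^8 = 7 * 5764801 = 40353607
7^18 = (7^9)^2 = 40353607^2 = 1628413597910449
7^19 = 7 * 7^18 = 7 * 1628413597910449 = 11398895185373143

Result: 11398895185373143
Multiplications needed: 6 (6 lines after 7^1)

7^19 = 11398895185373143. Using exponentiation by squaring, this requires 6 multiplications. The key idea: if the exponent is even, square the half-power; if odd, multiply by the base once.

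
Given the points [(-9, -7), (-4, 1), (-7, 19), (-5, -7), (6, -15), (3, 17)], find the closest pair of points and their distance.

Computing all pairwise distances among 6 points:

d((-9, -7), (-4, 1)) = 9.434
d((-9, -7), (-7, 19)) = 26.0768
d((-9, -7), (-5, -7)) = 4.0 <-- minimum
d((-9, -7), (6, -15)) = 17.0
d((-9, -7), (3, 17)) = 26.8328
d((-4, 1), (-7, 19)) = 18.2483
d((-4, 1), (-5, -7)) = 8.0623
d((-4, 1), (6, -15)) = 18.868
d((-4, 1), (3, 17)) = 17.4642
d((-7, 19), (-5, -7)) = 26.0768
d((-7, 19), (6, -15)) = 36.4005
d((-7, 19), (3, 17)) = 10.198
d((-5, -7), (6, -15)) = 13.6015
d((-5, -7), (3, 17)) = 25.2982
d((6, -15), (3, 17)) = 32.1403

Closest pair: (-9, -7) and (-5, -7) with distance 4.0

The closest pair is (-9, -7) and (-5, -7) with Euclidean distance 4.0. For 6 points, brute-force pairwise comparison is shown above. For large n, the divide-and-conquer algorithm (sort by x, recurse on halves, check the dividing strip) achieves O(n log n).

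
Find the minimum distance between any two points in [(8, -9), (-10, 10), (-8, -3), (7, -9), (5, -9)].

Computing all pairwise distances among 5 points:

d((8, -9), (-10, 10)) = 26.1725
d((8, -9), (-8, -3)) = 17.088
d((8, -9), (7, -9)) = 1.0 <-- minimum
d((8, -9), (5, -9)) = 3.0
d((-10, 10), (-8, -3)) = 13.1529
d((-10, 10), (7, -9)) = 25.4951
d((-10, 10), (5, -9)) = 24.2074
d((-8, -3), (7, -9)) = 16.1555
d((-8, -3), (5, -9)) = 14.3178
d((7, -9), (5, -9)) = 2.0

Closest pair: (8, -9) and (7, -9) with distance 1.0

The closest pair is (8, -9) and (7, -9) with Euclidean distance 1.0. For 5 points, brute-force pairwise comparison is shown above. For large n, the divide-and-conquer algorithm (sort by x, recurse on halves, check the dividing strip) achieves O(n log n).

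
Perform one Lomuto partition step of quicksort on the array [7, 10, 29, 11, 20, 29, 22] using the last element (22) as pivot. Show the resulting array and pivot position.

Lomuto partition with pivot = 22:

Initial array: [7, 10, 29, 11, 20, 29, 22]

arr[0]=7 <= 22: swap with position 0, array becomes [7, 10, 29, 11, 20, 29, 22]
arr[1]=10 <= 22: swap with position 1, array becomes [7, 10, 29, 11, 20, 29, 22]
arr[2]=29 > 22: no swap
arr[3]=11 <= 22: swap with position 2, array becomes [7, 10, 11, 29, 20, 29, 22]
arr[4]=20 <= 22: swap with position 3, array becomes [7, 10, 11, 20, 29, 29, 22]
arr[5]=29 > 22: no swap

Place pivot at position 4: [7, 10, 11, 20, 22, 29, 29]
Pivot position: 4

After partitioning with pivot 22, the array becomes [7, 10, 11, 20, 22, 29, 29]. The pivot is placed at index 4. All elements to the left of the pivot are <= 22, and all elements to the right are > 22.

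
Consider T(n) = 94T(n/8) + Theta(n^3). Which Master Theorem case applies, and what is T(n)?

Master Theorem for T(n) = 94T(n/8) + O(n^3):

a = 94, b = 8, c = 3
log_b(a) = log_8(94) = 2.1849

Case 3: c = 3 > log_8(94) = 2.1849
T(n) = O(n^3) = O(n^3)

For T(n) = 94T(n/8) + O(n^3): log_8(94) = 2.1849. This is Case 3 of the Master Theorem (c > log_b(a), work dominated by root), giving O(n^3).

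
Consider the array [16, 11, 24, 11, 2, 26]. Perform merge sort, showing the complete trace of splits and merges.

Merge sort trace:

Split: [16, 11, 24, 11, 2, 26] -> [16, 11, 24] and [11, 2, 26]
  Split: [16, 11, 24] -> [16] and [11, 24]
    Split: [11, 24] -> [11] and [24]
    Merge: [11] + [24] -> [11, 24]
  Merge: [16] + [11, 24] -> [11, 16, 24]
  Split: [11, 2, 26] -> [11] and [2, 26]
    Split: [2, 26] -> [2] and [26]
    Merge: [2] + [26] -> [2, 26]
  Merge: [11] + [2, 26] -> [2, 11, 26]
Merge: [11, 16, 24] + [2, 11, 26] -> [2, 11, 11, 16, 24, 26]

Final sorted array: [2, 11, 11, 16, 24, 26]

The merge sort proceeds by recursively splitting the array and merging sorted halves.
After all merges, the sorted array is [2, 11, 11, 16, 24, 26].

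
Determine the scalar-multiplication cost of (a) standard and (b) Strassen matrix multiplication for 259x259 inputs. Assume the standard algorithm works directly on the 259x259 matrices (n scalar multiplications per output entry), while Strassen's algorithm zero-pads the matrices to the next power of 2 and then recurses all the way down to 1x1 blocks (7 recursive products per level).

Matrix multiplication for 259x259 matrices:

Strassen's algorithm requires power-of-2 dimensions. Pad 259x259 to 512x512 (next power of 2).

Standard algorithm: 259^3 = 17373979 multiplications
Strassen's algorithm: 7^(log2(512)) = 7^9 = 40353607 multiplications
Difference: 17373979 - 40353607 = -22979628 (Strassen uses MORE here due to padding overhead — for small or just-over-power-of-2 n, padding can outweigh the per-level savings)

Standard: 17373979 multiplications (259^3). Strassen: 40353607 multiplications (7^9, after padding to 512x512). Strassen reduces 8 recursive multiplications to 7 at each level.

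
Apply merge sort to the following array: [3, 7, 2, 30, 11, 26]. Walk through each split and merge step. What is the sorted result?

Merge sort trace:

Split: [3, 7, 2, 30, 11, 26] -> [3, 7, 2] and [30, 11, 26]
  Split: [3, 7, 2] -> [3] and [7, 2]
    Split: [7, 2] -> [7] and [2]
    Merge: [7] + [2] -> [2, 7]
  Merge: [3] + [2, 7] -> [2, 3, 7]
  Split: [30, 11, 26] -> [30] and [11, 26]
    Split: [11, 26] -> [11] and [26]
    Merge: [11] + [26] -> [11, 26]
  Merge: [30] + [11, 26] -> [11, 26, 30]
Merge: [2, 3, 7] + [11, 26, 30] -> [2, 3, 7, 11, 26, 30]

Final sorted array: [2, 3, 7, 11, 26, 30]

The merge sort proceeds by recursively splitting the array and merging sorted halves.
After all merges, the sorted array is [2, 3, 7, 11, 26, 30].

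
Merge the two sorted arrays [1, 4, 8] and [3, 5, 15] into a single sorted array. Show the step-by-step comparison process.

Merging process:

Compare 1 vs 3: take 1 from left. Merged: [1]
Compare 4 vs 3: take 3 from right. Merged: [1, 3]
Compare 4 vs 5: take 4 from left. Merged: [1, 3, 4]
Compare 8 vs 5: take 5 from right. Merged: [1, 3, 4, 5]
Compare 8 vs 15: take 8 from left. Merged: [1, 3, 4, 5, 8]
Append remaining from right: [15]. Merged: [1, 3, 4, 5, 8, 15]

Final merged array: [1, 3, 4, 5, 8, 15]
Total comparisons: 5

The merged array is [1, 3, 4, 5, 8, 15], requiring 5 comparisons. The merge step runs in O(n) time where n is the total number of elements.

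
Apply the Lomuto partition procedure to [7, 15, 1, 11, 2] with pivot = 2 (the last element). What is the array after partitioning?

Lomuto partition with pivot = 2:

Initial array: [7, 15, 1, 11, 2]

arr[0]=7 > 2: no swap
arr[1]=15 > 2: no swap
arr[2]=1 <= 2: swap with position 0, array becomes [1, 15, 7, 11, 2]
arr[3]=11 > 2: no swap

Place pivot at position 1: [1, 2, 7, 11, 15]
Pivot position: 1

After partitioning with pivot 2, the array becomes [1, 2, 7, 11, 15]. The pivot is placed at index 1. All elements to the left of the pivot are <= 2, and all elements to the right are > 2.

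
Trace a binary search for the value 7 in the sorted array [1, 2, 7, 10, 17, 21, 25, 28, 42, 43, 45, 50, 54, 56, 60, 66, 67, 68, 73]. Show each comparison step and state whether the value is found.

Binary search for 7 in [1, 2, 7, 10, 17, 21, 25, 28, 42, 43, 45, 50, 54, 56, 60, 66, 67, 68, 73]:

lo=0, hi=18, mid=9, arr[mid]=43 -> 43 > 7, search left half
lo=0, hi=8, mid=4, arr[mid]=17 -> 17 > 7, search left half
lo=0, hi=3, mid=1, arr[mid]=2 -> 2 < 7, search right half
lo=2, hi=3, mid=2, arr[mid]=7 -> Found target at index 2!

Binary search finds 7 at index 2 after 4 comparisons. The search repeatedly halves the search space by comparing with the middle element.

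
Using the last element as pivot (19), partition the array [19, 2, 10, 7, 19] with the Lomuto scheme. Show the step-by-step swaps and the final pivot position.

Lomuto partition with pivot = 19:

Initial array: [19, 2, 10, 7, 19]

arr[0]=19 <= 19: swap with position 0, array becomes [19, 2, 10, 7, 19]
arr[1]=2 <= 19: swap with position 1, array becomes [19, 2, 10, 7, 19]
arr[2]=10 <= 19: swap with position 2, array becomes [19, 2, 10, 7, 19]
arr[3]=7 <= 19: swap with position 3, array becomes [19, 2, 10, 7, 19]

Place pivot at position 4: [19, 2, 10, 7, 19]
Pivot position: 4

After partitioning with pivot 19, the array becomes [19, 2, 10, 7, 19]. The pivot is placed at index 4. All elements to the left of the pivot are <= 19, and all elements to the right are > 19.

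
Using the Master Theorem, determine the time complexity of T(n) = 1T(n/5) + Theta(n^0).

Master Theorem for T(n) = 1T(n/5) + O(n^0):

a = 1, b = 5, c = 0
log_b(a) = log_5(1) = 0.0000

Case 2: c = 0 = log_5(1) = 0.0000
T(n) = O(n^0 log n) = O(log n)

For T(n) = 1T(n/5) + O(n^0): log_5(1) = 0.0000. This is Case 2 of the Master Theorem (c = log_b(a), equal work at all levels), giving O(log n).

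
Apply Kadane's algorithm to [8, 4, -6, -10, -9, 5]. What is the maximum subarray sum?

Using Kadane's algorithm on [8, 4, -6, -10, -9, 5]:

Scanning through the array:
Position 1 (value 4): max_ending_here = 12, max_so_far = 12
Position 2 (value -6): max_ending_here = 6, max_so_far = 12
Position 3 (value -10): max_ending_here = -4, max_so_far = 12
Position 4 (value -9): max_ending_here = -9, max_so_far = 12
Position 5 (value 5): max_ending_here = 5, max_so_far = 12

Maximum subarray: [8, 4]
Maximum sum: 12

The maximum subarray is [8, 4] with sum 12. This subarray runs from index 0 to index 1.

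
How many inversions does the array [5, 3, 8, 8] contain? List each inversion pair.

Finding inversions in [5, 3, 8, 8]:

(0, 1): arr[0]=5 > arr[1]=3

Total inversions: 1

The array has 1 inversion(s): (0,1). Each pair (i,j) satisfies i < j and arr[i] > arr[j].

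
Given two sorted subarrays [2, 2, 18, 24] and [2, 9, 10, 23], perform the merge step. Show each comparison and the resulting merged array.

Merging process:

Compare 2 vs 2: take 2 from left. Merged: [2]
Compare 2 vs 2: take 2 from left. Merged: [2, 2]
Compare 18 vs 2: take 2 from right. Merged: [2, 2, 2]
Compare 18 vs 9: take 9 from right. Merged: [2, 2, 2, 9]
Compare 18 vs 10: take 10 from right. Merged: [2, 2, 2, 9, 10]
Compare 18 vs 23: take 18 from left. Merged: [2, 2, 2, 9, 10, 18]
Compare 24 vs 23: take 23 from right. Merged: [2, 2, 2, 9, 10, 18, 23]
Append remaining from left: [24]. Merged: [2, 2, 2, 9, 10, 18, 23, 24]

Final merged array: [2, 2, 2, 9, 10, 18, 23, 24]
Total comparisons: 7

The merged array is [2, 2, 2, 9, 10, 18, 23, 24], requiring 7 comparisons. The merge step runs in O(n) time where n is the total number of elements.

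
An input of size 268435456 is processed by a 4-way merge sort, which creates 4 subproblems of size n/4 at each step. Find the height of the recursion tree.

For divide and conquer with division factor 4:

Problem sizes at each level:
Level 0: 268435456
Level 1: 67108864
Level 2: 16777216
Level 3: 4194304
Level 4: 1048576
Level 5: 262144
Level 6: 65536
Level 7: 16384
Level 8: 4096
Level 9: 1024
Level 10: 256
Level 11: 64
Level 12: 16
Level 13: 4
Level 14: 1

The root is level 0 and the size-1 base case is level 14 (the tree spans levels 0 through 14, i.e. 15 levels counting the root), so the depth is the number of divisions: log_4(268435456) = 14

The recursion tree depth is log_4(268435456) = 14. At each level, the problem size is divided by 4, so it takes 14 divisions to reduce to a base case of size 1. The algorithm makes 4 recursive calls at each level.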